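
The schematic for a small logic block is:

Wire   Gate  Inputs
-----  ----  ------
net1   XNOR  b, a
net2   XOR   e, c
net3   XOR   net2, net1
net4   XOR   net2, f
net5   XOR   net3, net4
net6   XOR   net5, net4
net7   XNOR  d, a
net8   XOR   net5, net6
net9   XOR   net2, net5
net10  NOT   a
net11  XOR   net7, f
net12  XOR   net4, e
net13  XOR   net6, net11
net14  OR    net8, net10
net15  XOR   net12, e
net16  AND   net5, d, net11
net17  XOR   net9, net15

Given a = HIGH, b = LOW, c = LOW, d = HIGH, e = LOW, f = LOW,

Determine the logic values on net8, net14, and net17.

net8 = LOW; net14 = LOW; net17 = LOW

net1 = b XNOR a = LOW XNOR HIGH = LOW
net2 = e XOR c = LOW XOR LOW = LOW
net3 = net2 XOR net1 = LOW XOR LOW = LOW
net4 = net2 XOR f = LOW XOR LOW = LOW
net5 = net3 XOR net4 = LOW XOR LOW = LOW
net6 = net5 XOR net4 = LOW XOR LOW = LOW
net8 = net5 XOR net6 = LOW XOR LOW = LOW
net9 = net2 XOR net5 = LOW XOR LOW = LOW
net10 = NOT a = NOT HIGH = LOW
net12 = net4 XOR e = LOW XOR LOW = LOW
net14 = net8 OR net10 = LOW OR LOW = LOW
net15 = net12 XOR e = LOW XOR LOW = LOW
net17 = net9 XOR net15 = LOW XOR LOW = LOW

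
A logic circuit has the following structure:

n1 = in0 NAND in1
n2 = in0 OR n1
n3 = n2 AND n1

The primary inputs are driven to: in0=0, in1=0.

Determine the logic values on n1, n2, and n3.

n1 = 1, n2 = 1, n3 = 1

n1 = in0 NAND in1 = 0 NAND 0 = 1
n2 = in0 OR n1 = 0 OR 1 = 1
n3 = n2 AND n1 = 1 AND 1 = 1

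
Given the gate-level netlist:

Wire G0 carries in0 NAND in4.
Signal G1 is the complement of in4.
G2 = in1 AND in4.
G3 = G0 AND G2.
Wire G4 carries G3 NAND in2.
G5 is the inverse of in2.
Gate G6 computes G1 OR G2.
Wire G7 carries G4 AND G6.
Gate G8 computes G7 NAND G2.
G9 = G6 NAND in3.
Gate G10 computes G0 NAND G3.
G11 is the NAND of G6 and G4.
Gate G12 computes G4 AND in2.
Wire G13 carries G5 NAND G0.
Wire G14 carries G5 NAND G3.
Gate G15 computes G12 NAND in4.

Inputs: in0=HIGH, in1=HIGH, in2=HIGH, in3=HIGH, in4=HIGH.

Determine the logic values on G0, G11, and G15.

G0 = in0 NAND in4 = HIGH NAND HIGH = LOW
G1 = NOT in4 = NOT HIGH = LOW
G2 = in1 AND in4 = HIGH AND HIGH = HIGH
G3 = G0 AND G2 = LOW AND HIGH = LOW
G4 = G3 NAND in2 = LOW NAND HIGH = HIGH
G6 = G1 OR G2 = LOW OR HIGH = HIGH
G11 = G6 NAND G4 = HIGH NAND HIGH = LOW
G12 = G4 AND in2 = HIGH AND HIGH = HIGH
G15 = G12 NAND in4 = HIGH NAND HIGH = LOW

G0 = LOW  G11 = LOW  G15 = LOW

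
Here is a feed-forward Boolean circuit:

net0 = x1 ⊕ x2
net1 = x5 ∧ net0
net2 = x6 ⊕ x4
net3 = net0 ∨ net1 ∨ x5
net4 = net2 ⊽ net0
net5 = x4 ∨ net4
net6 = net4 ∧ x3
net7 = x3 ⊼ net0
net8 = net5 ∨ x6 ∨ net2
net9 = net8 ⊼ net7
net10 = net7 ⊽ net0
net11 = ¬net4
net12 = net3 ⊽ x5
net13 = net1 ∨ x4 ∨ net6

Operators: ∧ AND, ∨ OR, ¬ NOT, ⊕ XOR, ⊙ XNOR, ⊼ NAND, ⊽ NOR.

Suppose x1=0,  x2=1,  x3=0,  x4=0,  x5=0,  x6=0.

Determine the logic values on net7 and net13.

net7 = 1; net13 = 0

net0 = x1 XOR x2 = 0 XOR 1 = 1
net1 = x5 AND net0 = 0 AND 1 = 0
net2 = x6 XOR x4 = 0 XOR 0 = 0
net4 = net2 NOR net0 = 0 NOR 1 = 0
net6 = net4 AND x3 = 0 AND 0 = 0
net7 = x3 NAND net0 = 0 NAND 1 = 1
net13 = net1 OR x4 OR net6 = 0 OR 0 OR 0 = 0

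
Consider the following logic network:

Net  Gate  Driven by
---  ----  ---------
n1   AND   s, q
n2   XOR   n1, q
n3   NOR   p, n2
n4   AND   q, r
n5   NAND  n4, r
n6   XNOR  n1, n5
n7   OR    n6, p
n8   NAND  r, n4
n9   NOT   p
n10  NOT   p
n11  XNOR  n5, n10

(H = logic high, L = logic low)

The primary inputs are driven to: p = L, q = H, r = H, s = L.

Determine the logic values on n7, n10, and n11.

n7 = H, n10 = H, n11 = L

n1 = s AND q = L AND H = L
n4 = q AND r = H AND H = H
n5 = n4 NAND r = H NAND H = L
n6 = n1 XNOR n5 = L XNOR L = H
n7 = n6 OR p = H OR L = H
n10 = NOT p = NOT L = H
n11 = n5 XNOR n10 = L XNOR H = L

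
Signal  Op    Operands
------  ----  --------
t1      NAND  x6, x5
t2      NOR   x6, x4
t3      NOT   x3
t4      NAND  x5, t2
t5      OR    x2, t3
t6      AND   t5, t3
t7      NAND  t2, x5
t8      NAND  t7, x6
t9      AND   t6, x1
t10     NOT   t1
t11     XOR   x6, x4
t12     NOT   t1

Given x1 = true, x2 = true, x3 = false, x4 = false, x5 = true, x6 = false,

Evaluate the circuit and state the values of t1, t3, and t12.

t1 = x6 NAND x5 = false NAND true = true
t3 = NOT x3 = NOT false = true
t12 = NOT t1 = NOT true = false

t1 = true  t3 = true  t12 = false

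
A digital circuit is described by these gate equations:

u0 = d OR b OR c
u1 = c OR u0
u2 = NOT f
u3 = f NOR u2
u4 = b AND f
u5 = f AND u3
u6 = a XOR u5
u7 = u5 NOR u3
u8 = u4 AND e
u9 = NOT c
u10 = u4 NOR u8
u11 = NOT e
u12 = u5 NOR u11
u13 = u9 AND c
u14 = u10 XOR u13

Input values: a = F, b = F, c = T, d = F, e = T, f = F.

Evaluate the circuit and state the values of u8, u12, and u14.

u8 = F, u12 = T, u14 = T

u2 = NOT f = NOT F = T
u3 = f NOR u2 = F NOR T = F
u4 = b AND f = F AND F = F
u5 = f AND u3 = F AND F = F
u8 = u4 AND e = F AND T = F
u9 = NOT c = NOT T = F
u10 = u4 NOR u8 = F NOR F = T
u11 = NOT e = NOT T = F
u12 = u5 NOR u11 = F NOR F = T
u13 = u9 AND c = F AND T = F
u14 = u10 XOR u13 = T XOR F = T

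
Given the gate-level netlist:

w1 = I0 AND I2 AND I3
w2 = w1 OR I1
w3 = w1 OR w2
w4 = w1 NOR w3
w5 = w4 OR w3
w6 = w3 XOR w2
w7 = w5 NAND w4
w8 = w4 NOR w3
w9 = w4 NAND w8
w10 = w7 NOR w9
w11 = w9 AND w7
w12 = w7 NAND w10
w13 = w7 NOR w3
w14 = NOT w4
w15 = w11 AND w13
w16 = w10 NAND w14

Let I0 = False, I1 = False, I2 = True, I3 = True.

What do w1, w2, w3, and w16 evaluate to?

w1 = False, w2 = False, w3 = False, w16 = True

w1 = I0 AND I2 AND I3 = False AND True AND True = False
w2 = w1 OR I1 = False OR False = False
w3 = w1 OR w2 = False OR False = False
w4 = w1 NOR w3 = False NOR False = True
w5 = w4 OR w3 = True OR False = True
w7 = w5 NAND w4 = True NAND True = False
w8 = w4 NOR w3 = True NOR False = False
w9 = w4 NAND w8 = True NAND False = True
w10 = w7 NOR w9 = False NOR True = False
w14 = NOT w4 = NOT True = False
w16 = w10 NAND w14 = False NAND False = True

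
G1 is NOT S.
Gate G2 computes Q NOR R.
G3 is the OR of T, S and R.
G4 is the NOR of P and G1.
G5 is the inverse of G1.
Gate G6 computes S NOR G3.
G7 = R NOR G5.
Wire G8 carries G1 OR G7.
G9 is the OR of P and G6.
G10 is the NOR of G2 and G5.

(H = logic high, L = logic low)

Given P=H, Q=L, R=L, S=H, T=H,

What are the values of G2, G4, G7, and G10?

G2 = H  G4 = L  G7 = L  G10 = L

G1 = NOT S = NOT H = L
G2 = Q NOR R = L NOR L = H
G4 = P NOR G1 = H NOR L = L
G5 = NOT G1 = NOT L = H
G7 = R NOR G5 = L NOR H = L
G10 = G2 NOR G5 = H NOR H = L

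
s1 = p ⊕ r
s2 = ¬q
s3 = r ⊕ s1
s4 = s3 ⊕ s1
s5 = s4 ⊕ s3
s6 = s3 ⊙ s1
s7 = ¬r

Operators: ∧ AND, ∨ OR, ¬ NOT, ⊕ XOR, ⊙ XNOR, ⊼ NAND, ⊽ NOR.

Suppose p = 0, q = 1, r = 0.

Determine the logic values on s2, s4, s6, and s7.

s1 = p XOR r = 0 XOR 0 = 0
s2 = NOT q = NOT 1 = 0
s3 = r XOR s1 = 0 XOR 0 = 0
s4 = s3 XOR s1 = 0 XOR 0 = 0
s6 = s3 XNOR s1 = 0 XNOR 0 = 1
s7 = NOT r = NOT 0 = 1

s2 = 0; s4 = 0; s6 = 1; s7 = 1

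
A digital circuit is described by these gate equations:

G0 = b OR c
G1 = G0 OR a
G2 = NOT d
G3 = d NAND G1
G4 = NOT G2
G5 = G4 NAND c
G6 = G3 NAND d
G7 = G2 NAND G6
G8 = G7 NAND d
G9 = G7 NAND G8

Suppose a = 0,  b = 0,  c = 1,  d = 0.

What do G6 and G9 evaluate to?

G0 = b OR c = 0 OR 1 = 1
G1 = G0 OR a = 1 OR 0 = 1
G2 = NOT d = NOT 0 = 1
G3 = d NAND G1 = 0 NAND 1 = 1
G6 = G3 NAND d = 1 NAND 0 = 1
G7 = G2 NAND G6 = 1 NAND 1 = 0
G8 = G7 NAND d = 0 NAND 0 = 1
G9 = G7 NAND G8 = 0 NAND 1 = 1

G6 = 1, G9 = 1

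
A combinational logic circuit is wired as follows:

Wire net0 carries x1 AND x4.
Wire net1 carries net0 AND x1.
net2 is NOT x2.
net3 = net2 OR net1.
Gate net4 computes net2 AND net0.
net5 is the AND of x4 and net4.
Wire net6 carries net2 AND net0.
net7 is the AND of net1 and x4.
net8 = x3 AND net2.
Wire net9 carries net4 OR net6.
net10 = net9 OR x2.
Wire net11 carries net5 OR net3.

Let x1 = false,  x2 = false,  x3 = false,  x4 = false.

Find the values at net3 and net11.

net0 = x1 AND x4 = false AND false = false
net1 = net0 AND x1 = false AND false = false
net2 = NOT x2 = NOT false = true
net3 = net2 OR net1 = true OR false = true
net4 = net2 AND net0 = true AND false = false
net5 = x4 AND net4 = false AND false = false
net11 = net5 OR net3 = false OR true = true

net3 = true, net11 = true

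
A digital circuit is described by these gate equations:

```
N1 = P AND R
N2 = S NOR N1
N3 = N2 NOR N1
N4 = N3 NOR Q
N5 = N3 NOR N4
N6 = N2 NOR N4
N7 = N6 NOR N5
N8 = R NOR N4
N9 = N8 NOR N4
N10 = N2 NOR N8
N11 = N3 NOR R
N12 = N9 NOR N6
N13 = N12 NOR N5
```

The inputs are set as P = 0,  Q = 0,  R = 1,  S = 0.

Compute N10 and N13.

N10 = 0, N13 = 0

N1 = P AND R = 0 AND 1 = 0
N2 = S NOR N1 = 0 NOR 0 = 1
N3 = N2 NOR N1 = 1 NOR 0 = 0
N4 = N3 NOR Q = 0 NOR 0 = 1
N5 = N3 NOR N4 = 0 NOR 1 = 0
N6 = N2 NOR N4 = 1 NOR 1 = 0
N8 = R NOR N4 = 1 NOR 1 = 0
N9 = N8 NOR N4 = 0 NOR 1 = 0
N10 = N2 NOR N8 = 1 NOR 0 = 0
N12 = N9 NOR N6 = 0 NOR 0 = 1
N13 = N12 NOR N5 = 1 NOR 0 = 0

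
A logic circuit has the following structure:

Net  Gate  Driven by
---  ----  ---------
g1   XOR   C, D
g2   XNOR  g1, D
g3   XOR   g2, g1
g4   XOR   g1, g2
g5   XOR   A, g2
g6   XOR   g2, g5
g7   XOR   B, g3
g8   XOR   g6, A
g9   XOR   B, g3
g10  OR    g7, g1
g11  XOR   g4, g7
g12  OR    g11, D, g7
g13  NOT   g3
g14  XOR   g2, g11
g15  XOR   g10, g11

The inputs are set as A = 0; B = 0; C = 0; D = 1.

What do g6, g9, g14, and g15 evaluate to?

g6 = 0, g9 = 0, g14 = 1, g15 = 1

g1 = C XOR D = 0 XOR 1 = 1
g2 = g1 XNOR D = 1 XNOR 1 = 1
g3 = g2 XOR g1 = 1 XOR 1 = 0
g4 = g1 XOR g2 = 1 XOR 1 = 0
g5 = A XOR g2 = 0 XOR 1 = 1
g6 = g2 XOR g5 = 1 XOR 1 = 0
g7 = B XOR g3 = 0 XOR 0 = 0
g9 = B XOR g3 = 0 XOR 0 = 0
g10 = g7 OR g1 = 0 OR 1 = 1
g11 = g4 XOR g7 = 0 XOR 0 = 0
g14 = g2 XOR g11 = 1 XOR 0 = 1
g15 = g10 XOR g11 = 1 XOR 0 = 1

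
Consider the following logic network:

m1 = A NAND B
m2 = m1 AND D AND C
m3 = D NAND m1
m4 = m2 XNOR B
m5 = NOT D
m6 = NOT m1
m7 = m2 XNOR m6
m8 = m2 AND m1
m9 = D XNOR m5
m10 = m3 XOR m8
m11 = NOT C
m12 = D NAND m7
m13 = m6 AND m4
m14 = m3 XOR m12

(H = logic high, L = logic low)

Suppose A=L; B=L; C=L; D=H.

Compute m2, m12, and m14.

m1 = A NAND B = L NAND L = H
m2 = m1 AND D AND C = H AND H AND L = L
m3 = D NAND m1 = H NAND H = L
m6 = NOT m1 = NOT H = L
m7 = m2 XNOR m6 = L XNOR L = H
m12 = D NAND m7 = H NAND H = L
m14 = m3 XOR m12 = L XOR L = L

m2 = L, m12 = L, m14 = L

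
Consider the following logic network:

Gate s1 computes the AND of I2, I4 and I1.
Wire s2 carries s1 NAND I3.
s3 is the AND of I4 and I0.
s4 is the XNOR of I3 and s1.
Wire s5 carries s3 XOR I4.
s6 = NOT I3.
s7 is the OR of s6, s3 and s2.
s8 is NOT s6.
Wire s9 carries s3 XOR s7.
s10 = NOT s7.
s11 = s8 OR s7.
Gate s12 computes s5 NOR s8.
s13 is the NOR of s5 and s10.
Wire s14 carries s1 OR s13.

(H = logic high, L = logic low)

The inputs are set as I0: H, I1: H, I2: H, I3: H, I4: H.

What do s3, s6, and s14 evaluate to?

s3 = H, s6 = L, s14 = H

s1 = I2 AND I4 AND I1 = H AND H AND H = H
s2 = s1 NAND I3 = H NAND H = L
s3 = I4 AND I0 = H AND H = H
s5 = s3 XOR I4 = H XOR H = L
s6 = NOT I3 = NOT H = L
s7 = s6 OR s3 OR s2 = L OR H OR L = H
s10 = NOT s7 = NOT H = L
s13 = s5 NOR s10 = L NOR L = H
s14 = s1 OR s13 = H OR H = H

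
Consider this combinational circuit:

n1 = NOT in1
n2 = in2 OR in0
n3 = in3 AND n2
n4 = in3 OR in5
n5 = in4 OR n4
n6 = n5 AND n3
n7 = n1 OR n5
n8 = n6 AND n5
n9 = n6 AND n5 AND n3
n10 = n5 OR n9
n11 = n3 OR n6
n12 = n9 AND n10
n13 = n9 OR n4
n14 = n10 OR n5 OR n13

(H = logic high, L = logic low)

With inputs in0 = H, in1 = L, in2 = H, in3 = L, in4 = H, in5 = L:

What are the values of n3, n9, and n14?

n2 = in2 OR in0 = H OR H = H
n3 = in3 AND n2 = L AND H = L
n4 = in3 OR in5 = L OR L = L
n5 = in4 OR n4 = H OR L = H
n6 = n5 AND n3 = H AND L = L
n9 = n6 AND n5 AND n3 = L AND H AND L = L
n10 = n5 OR n9 = H OR L = H
n13 = n9 OR n4 = L OR L = L
n14 = n10 OR n5 OR n13 = H OR H OR L = H

n3 = L; n9 = L; n14 = H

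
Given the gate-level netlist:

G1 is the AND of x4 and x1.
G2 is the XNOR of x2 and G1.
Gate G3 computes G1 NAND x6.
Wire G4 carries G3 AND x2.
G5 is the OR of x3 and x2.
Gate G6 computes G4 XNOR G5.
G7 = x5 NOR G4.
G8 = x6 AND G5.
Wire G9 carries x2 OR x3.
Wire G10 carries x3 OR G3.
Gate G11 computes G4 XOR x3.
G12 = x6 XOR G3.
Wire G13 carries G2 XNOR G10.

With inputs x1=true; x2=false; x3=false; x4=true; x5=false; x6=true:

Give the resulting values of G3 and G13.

G3 = false, G13 = true

G1 = x4 AND x1 = true AND true = true
G2 = x2 XNOR G1 = false XNOR true = false
G3 = G1 NAND x6 = true NAND true = false
G10 = x3 OR G3 = false OR false = false
G13 = G2 XNOR G10 = false XNOR false = true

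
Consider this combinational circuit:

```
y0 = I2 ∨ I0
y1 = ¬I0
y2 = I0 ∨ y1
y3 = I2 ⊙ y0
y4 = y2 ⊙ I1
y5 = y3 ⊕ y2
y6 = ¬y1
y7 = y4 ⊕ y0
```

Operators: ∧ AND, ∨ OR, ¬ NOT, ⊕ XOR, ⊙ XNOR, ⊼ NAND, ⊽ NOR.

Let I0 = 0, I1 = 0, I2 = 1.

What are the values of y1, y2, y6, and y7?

y0 = I2 OR I0 = 1 OR 0 = 1
y1 = NOT I0 = NOT 0 = 1
y2 = I0 OR y1 = 0 OR 1 = 1
y4 = y2 XNOR I1 = 1 XNOR 0 = 0
y6 = NOT y1 = NOT 1 = 0
y7 = y4 XOR y0 = 0 XOR 1 = 1

y1 = 1; y2 = 1; y6 = 0; y7 = 1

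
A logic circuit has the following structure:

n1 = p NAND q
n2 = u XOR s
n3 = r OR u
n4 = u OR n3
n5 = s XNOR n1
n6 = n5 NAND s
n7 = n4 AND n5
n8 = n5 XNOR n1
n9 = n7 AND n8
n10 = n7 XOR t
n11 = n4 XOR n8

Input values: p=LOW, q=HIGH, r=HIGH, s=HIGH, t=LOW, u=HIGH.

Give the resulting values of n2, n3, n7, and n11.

n1 = p NAND q = LOW NAND HIGH = HIGH
n2 = u XOR s = HIGH XOR HIGH = LOW
n3 = r OR u = HIGH OR HIGH = HIGH
n4 = u OR n3 = HIGH OR HIGH = HIGH
n5 = s XNOR n1 = HIGH XNOR HIGH = HIGH
n7 = n4 AND n5 = HIGH AND HIGH = HIGH
n8 = n5 XNOR n1 = HIGH XNOR HIGH = HIGH
n11 = n4 XOR n8 = HIGH XOR HIGH = LOW

n2 = LOW, n3 = HIGH, n7 = HIGH, n11 = LOW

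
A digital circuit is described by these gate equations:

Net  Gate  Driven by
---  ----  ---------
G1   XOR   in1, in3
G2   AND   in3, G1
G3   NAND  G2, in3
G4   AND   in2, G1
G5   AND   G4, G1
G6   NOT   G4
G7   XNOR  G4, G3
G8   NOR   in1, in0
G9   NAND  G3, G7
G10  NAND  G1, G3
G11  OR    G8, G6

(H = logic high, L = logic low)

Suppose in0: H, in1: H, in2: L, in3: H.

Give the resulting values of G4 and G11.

G1 = in1 XOR in3 = H XOR H = L
G4 = in2 AND G1 = L AND L = L
G6 = NOT G4 = NOT L = H
G8 = in1 NOR in0 = H NOR H = L
G11 = G8 OR G6 = L OR H = H

G4 = L, G11 = H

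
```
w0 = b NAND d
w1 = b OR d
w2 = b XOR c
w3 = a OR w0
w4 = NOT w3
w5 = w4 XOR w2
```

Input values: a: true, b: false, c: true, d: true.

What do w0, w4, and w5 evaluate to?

w0 = b NAND d = false NAND true = true
w2 = b XOR c = false XOR true = true
w3 = a OR w0 = true OR true = true
w4 = NOT w3 = NOT true = false
w5 = w4 XOR w2 = false XOR true = true

w0 = true  w4 = false  w5 = true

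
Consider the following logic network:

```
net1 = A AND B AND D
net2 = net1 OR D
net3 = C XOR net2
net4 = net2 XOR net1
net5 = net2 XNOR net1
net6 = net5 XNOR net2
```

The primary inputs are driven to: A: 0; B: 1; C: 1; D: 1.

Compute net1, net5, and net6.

net1 = 0; net5 = 0; net6 = 0

net1 = A AND B AND D = 0 AND 1 AND 1 = 0
net2 = net1 OR D = 0 OR 1 = 1
net5 = net2 XNOR net1 = 1 XNOR 0 = 0
net6 = net5 XNOR net2 = 0 XNOR 1 = 0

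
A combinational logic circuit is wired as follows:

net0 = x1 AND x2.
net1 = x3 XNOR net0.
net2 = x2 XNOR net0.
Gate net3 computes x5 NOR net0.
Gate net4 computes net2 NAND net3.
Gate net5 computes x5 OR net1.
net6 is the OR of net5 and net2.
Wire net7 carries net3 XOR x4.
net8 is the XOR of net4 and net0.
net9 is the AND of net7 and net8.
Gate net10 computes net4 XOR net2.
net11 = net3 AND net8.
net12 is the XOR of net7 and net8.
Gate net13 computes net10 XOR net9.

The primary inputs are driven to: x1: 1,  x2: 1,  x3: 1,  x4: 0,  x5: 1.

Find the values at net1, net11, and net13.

net0 = x1 AND x2 = 1 AND 1 = 1
net1 = x3 XNOR net0 = 1 XNOR 1 = 1
net2 = x2 XNOR net0 = 1 XNOR 1 = 1
net3 = x5 NOR net0 = 1 NOR 1 = 0
net4 = net2 NAND net3 = 1 NAND 0 = 1
net7 = net3 XOR x4 = 0 XOR 0 = 0
net8 = net4 XOR net0 = 1 XOR 1 = 0
net9 = net7 AND net8 = 0 AND 0 = 0
net10 = net4 XOR net2 = 1 XOR 1 = 0
net11 = net3 AND net8 = 0 AND 0 = 0
net13 = net10 XOR net9 = 0 XOR 0 = 0

net1 = 1  net11 = 0  net13 = 0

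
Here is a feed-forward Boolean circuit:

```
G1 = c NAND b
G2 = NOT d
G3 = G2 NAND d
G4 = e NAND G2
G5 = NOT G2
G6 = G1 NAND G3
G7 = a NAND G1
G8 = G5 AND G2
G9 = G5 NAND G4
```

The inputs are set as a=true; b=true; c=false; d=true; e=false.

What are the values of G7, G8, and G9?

G7 = false  G8 = false  G9 = false

G1 = c NAND b = false NAND true = true
G2 = NOT d = NOT true = false
G4 = e NAND G2 = false NAND false = true
G5 = NOT G2 = NOT false = true
G7 = a NAND G1 = true NAND true = false
G8 = G5 AND G2 = true AND false = false
G9 = G5 NAND G4 = true NAND true = false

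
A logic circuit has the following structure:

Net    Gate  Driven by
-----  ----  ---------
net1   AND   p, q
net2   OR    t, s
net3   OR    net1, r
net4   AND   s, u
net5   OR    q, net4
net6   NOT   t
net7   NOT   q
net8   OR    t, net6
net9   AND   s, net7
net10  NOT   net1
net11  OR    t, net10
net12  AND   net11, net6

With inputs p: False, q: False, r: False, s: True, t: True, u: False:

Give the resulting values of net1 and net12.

net1 = p AND q = False AND False = False
net6 = NOT t = NOT True = False
net10 = NOT net1 = NOT False = True
net11 = t OR net10 = True OR True = True
net12 = net11 AND net6 = True AND False = False

net1 = False; net12 = False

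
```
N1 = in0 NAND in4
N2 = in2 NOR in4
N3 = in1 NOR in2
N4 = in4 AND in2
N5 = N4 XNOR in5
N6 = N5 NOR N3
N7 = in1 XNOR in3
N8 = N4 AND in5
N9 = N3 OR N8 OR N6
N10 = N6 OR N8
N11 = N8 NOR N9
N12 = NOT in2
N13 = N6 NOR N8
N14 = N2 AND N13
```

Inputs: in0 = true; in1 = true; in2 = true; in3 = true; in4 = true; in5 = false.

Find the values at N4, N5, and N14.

N4 = true  N5 = false  N14 = false

N2 = in2 NOR in4 = true NOR true = false
N3 = in1 NOR in2 = true NOR true = false
N4 = in4 AND in2 = true AND true = true
N5 = N4 XNOR in5 = true XNOR false = false
N6 = N5 NOR N3 = false NOR false = true
N8 = N4 AND in5 = true AND false = false
N13 = N6 NOR N8 = true NOR false = false
N14 = N2 AND N13 = false AND false = false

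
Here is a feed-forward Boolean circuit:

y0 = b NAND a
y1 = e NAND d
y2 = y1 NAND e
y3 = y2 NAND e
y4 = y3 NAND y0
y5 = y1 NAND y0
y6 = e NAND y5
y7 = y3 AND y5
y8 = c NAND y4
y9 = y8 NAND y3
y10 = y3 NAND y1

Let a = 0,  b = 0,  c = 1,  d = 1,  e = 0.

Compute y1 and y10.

y1 = 1  y10 = 0

y1 = e NAND d = 0 NAND 1 = 1
y2 = y1 NAND e = 1 NAND 0 = 1
y3 = y2 NAND e = 1 NAND 0 = 1
y10 = y3 NAND y1 = 1 NAND 1 = 0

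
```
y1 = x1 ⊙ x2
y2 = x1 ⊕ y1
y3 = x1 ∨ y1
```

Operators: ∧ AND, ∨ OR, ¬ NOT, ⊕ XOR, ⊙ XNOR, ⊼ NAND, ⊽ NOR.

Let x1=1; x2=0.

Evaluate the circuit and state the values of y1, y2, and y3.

y1 = 0  y2 = 1  y3 = 1

y1 = x1 XNOR x2 = 1 XNOR 0 = 0
y2 = x1 XOR y1 = 1 XOR 0 = 1
y3 = x1 OR y1 = 1 OR 0 = 1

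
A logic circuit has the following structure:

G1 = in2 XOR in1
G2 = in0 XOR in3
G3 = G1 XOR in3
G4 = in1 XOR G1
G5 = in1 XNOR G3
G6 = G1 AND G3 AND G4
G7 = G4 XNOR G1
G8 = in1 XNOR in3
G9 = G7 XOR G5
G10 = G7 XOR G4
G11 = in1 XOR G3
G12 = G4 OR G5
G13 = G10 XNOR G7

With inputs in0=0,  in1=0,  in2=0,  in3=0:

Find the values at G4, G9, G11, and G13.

G1 = in2 XOR in1 = 0 XOR 0 = 0
G3 = G1 XOR in3 = 0 XOR 0 = 0
G4 = in1 XOR G1 = 0 XOR 0 = 0
G5 = in1 XNOR G3 = 0 XNOR 0 = 1
G7 = G4 XNOR G1 = 0 XNOR 0 = 1
G9 = G7 XOR G5 = 1 XOR 1 = 0
G10 = G7 XOR G4 = 1 XOR 0 = 1
G11 = in1 XOR G3 = 0 XOR 0 = 0
G13 = G10 XNOR G7 = 1 XNOR 1 = 1

G4 = 0, G9 = 0, G11 = 0, G13 = 1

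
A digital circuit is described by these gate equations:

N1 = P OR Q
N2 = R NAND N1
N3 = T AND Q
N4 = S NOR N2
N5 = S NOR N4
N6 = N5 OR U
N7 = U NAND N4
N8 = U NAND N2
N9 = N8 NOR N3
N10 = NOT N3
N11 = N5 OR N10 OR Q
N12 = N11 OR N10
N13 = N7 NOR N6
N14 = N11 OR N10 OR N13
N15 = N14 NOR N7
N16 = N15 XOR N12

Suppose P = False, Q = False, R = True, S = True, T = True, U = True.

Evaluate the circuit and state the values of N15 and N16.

N1 = P OR Q = False OR False = False
N2 = R NAND N1 = True NAND False = True
N3 = T AND Q = True AND False = False
N4 = S NOR N2 = True NOR True = False
N5 = S NOR N4 = True NOR False = False
N6 = N5 OR U = False OR True = True
N7 = U NAND N4 = True NAND False = True
N10 = NOT N3 = NOT False = True
N11 = N5 OR N10 OR Q = False OR True OR False = True
N12 = N11 OR N10 = True OR True = True
N13 = N7 NOR N6 = True NOR True = False
N14 = N11 OR N10 OR N13 = True OR True OR False = True
N15 = N14 NOR N7 = True NOR True = False
N16 = N15 XOR N12 = False XOR True = True

N15 = False  N16 = True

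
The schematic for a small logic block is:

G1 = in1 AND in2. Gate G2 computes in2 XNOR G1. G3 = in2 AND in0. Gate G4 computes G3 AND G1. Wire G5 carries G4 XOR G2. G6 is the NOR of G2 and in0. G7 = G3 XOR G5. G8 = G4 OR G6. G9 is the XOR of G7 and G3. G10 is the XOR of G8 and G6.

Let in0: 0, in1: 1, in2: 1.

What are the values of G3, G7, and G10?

G1 = in1 AND in2 = 1 AND 1 = 1
G2 = in2 XNOR G1 = 1 XNOR 1 = 1
G3 = in2 AND in0 = 1 AND 0 = 0
G4 = G3 AND G1 = 0 AND 1 = 0
G5 = G4 XOR G2 = 0 XOR 1 = 1
G6 = G2 NOR in0 = 1 NOR 0 = 0
G7 = G3 XOR G5 = 0 XOR 1 = 1
G8 = G4 OR G6 = 0 OR 0 = 0
G10 = G8 XOR G6 = 0 XOR 0 = 0

G3 = 0, G7 = 1, G10 = 0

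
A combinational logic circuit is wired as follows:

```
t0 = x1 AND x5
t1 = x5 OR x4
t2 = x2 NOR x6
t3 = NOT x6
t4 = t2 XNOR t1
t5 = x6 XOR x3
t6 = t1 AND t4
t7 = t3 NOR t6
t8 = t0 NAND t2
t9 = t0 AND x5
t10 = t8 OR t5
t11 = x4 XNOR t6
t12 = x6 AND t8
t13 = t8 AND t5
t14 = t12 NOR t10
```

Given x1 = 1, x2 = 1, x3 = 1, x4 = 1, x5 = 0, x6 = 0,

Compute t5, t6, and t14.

t5 = 1; t6 = 0; t14 = 0

t0 = x1 AND x5 = 1 AND 0 = 0
t1 = x5 OR x4 = 0 OR 1 = 1
t2 = x2 NOR x6 = 1 NOR 0 = 0
t4 = t2 XNOR t1 = 0 XNOR 1 = 0
t5 = x6 XOR x3 = 0 XOR 1 = 1
t6 = t1 AND t4 = 1 AND 0 = 0
t8 = t0 NAND t2 = 0 NAND 0 = 1
t10 = t8 OR t5 = 1 OR 1 = 1
t12 = x6 AND t8 = 0 AND 1 = 0
t14 = t12 NOR t10 = 0 NOR 1 = 0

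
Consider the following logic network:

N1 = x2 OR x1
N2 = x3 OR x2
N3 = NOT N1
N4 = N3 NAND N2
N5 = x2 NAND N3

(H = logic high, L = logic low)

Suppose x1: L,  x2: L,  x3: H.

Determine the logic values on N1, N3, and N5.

N1 = x2 OR x1 = L OR L = L
N3 = NOT N1 = NOT L = H
N5 = x2 NAND N3 = L NAND H = H

N1 = L, N3 = H, N5 = H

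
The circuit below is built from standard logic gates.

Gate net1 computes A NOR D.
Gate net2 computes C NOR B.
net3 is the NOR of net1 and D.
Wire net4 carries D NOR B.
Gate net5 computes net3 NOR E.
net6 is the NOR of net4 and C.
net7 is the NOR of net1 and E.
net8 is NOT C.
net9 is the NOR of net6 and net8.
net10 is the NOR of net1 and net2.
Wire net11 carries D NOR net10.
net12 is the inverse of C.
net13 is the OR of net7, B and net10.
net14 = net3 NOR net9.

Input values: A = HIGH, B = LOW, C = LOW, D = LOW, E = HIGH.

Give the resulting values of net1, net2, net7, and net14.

net1 = LOW, net2 = HIGH, net7 = LOW, net14 = LOW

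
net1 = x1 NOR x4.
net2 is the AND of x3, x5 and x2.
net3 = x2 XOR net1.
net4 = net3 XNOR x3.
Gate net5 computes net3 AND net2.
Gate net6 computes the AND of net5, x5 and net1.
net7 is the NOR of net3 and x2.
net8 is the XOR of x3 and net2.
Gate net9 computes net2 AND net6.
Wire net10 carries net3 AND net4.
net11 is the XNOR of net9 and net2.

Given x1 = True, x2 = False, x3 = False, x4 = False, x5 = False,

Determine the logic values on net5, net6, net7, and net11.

net1 = x1 NOR x4 = True NOR False = False
net2 = x3 AND x5 AND x2 = False AND False AND False = False
net3 = x2 XOR net1 = False XOR False = False
net5 = net3 AND net2 = False AND False = False
net6 = net5 AND x5 AND net1 = False AND False AND False = False
net7 = net3 NOR x2 = False NOR False = True
net9 = net2 AND net6 = False AND False = False
net11 = net9 XNOR net2 = False XNOR False = True

net5 = False; net6 = False; net7 = True; net11 = True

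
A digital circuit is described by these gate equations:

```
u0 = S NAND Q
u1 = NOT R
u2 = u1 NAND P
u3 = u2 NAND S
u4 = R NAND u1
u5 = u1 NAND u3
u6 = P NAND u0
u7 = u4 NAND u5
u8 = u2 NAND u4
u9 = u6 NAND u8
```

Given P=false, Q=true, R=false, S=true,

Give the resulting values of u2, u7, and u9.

u2 = true  u7 = false  u9 = true

u0 = S NAND Q = true NAND true = false
u1 = NOT R = NOT false = true
u2 = u1 NAND P = true NAND false = true
u3 = u2 NAND S = true NAND true = false
u4 = R NAND u1 = false NAND true = true
u5 = u1 NAND u3 = true NAND false = true
u6 = P NAND u0 = false NAND false = true
u7 = u4 NAND u5 = true NAND true = false
u8 = u2 NAND u4 = true NAND true = false
u9 = u6 NAND u8 = true NAND false = true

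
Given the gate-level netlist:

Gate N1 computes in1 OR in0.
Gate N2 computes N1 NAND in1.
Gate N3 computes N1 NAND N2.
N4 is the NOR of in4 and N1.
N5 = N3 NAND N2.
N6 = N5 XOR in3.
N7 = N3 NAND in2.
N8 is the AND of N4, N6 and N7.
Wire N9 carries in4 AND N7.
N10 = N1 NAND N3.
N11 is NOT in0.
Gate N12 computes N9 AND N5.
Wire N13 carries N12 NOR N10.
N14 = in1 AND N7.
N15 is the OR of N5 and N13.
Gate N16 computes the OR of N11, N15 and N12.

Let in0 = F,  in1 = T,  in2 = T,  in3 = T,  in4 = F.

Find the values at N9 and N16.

N1 = in1 OR in0 = T OR F = T
N2 = N1 NAND in1 = T NAND T = F
N3 = N1 NAND N2 = T NAND F = T
N5 = N3 NAND N2 = T NAND F = T
N7 = N3 NAND in2 = T NAND T = F
N9 = in4 AND N7 = F AND F = F
N10 = N1 NAND N3 = T NAND T = F
N11 = NOT in0 = NOT F = T
N12 = N9 AND N5 = F AND T = F
N13 = N12 NOR N10 = F NOR F = T
N15 = N5 OR N13 = T OR T = T
N16 = N11 OR N15 OR N12 = T OR T OR F = T

N9 = F  N16 = T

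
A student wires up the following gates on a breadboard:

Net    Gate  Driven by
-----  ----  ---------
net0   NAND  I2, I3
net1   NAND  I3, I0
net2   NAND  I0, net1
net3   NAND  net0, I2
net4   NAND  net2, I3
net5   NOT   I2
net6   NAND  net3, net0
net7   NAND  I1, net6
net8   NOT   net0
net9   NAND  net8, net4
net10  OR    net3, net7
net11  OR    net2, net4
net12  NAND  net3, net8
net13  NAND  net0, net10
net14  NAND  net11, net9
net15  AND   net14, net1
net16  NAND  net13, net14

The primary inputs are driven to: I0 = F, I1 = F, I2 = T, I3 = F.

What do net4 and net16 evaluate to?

net4 = T  net16 = T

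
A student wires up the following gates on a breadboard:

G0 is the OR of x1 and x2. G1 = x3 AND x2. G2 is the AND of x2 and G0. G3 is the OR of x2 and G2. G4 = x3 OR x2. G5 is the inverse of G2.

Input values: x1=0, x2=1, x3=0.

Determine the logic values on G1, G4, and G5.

G1 = 0, G4 = 1, G5 = 0

G0 = x1 OR x2 = 0 OR 1 = 1
G1 = x3 AND x2 = 0 AND 1 = 0
G2 = x2 AND G0 = 1 AND 1 = 1
G4 = x3 OR x2 = 0 OR 1 = 1
G5 = NOT G2 = NOT 1 = 0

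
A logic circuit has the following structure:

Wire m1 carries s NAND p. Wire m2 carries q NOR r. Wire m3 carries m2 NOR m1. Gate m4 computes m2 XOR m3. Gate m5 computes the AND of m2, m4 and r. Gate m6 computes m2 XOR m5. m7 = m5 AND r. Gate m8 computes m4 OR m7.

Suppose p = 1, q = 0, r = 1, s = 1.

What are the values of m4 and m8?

m4 = 1, m8 = 1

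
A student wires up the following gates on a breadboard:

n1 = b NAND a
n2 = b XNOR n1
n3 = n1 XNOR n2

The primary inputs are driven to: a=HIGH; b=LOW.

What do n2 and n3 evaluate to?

n2 = LOW, n3 = LOW

n1 = b NAND a = LOW NAND HIGH = HIGH
n2 = b XNOR n1 = LOW XNOR HIGH = LOW
n3 = n1 XNOR n2 = HIGH XNOR LOW = LOW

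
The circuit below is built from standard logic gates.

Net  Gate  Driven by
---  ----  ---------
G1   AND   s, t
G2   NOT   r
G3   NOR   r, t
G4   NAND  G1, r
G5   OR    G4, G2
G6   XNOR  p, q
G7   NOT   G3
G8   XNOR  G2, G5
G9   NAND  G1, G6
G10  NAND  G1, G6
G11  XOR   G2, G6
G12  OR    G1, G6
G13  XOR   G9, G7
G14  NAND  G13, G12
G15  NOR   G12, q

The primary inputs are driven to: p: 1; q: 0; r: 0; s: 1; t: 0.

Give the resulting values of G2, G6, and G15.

G2 = 1  G6 = 0  G15 = 1

G1 = s AND t = 1 AND 0 = 0
G2 = NOT r = NOT 0 = 1
G6 = p XNOR q = 1 XNOR 0 = 0
G12 = G1 OR G6 = 0 OR 0 = 0
G15 = G12 NOR q = 0 NOR 0 = 1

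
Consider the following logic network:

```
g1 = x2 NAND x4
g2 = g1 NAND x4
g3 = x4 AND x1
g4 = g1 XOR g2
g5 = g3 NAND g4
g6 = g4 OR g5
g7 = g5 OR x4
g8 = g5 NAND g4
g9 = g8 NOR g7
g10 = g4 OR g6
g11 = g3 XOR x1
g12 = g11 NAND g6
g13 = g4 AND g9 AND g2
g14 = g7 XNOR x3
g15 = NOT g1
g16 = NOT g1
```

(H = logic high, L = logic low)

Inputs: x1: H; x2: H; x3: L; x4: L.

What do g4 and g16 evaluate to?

g1 = x2 NAND x4 = H NAND L = H
g2 = g1 NAND x4 = H NAND L = H
g4 = g1 XOR g2 = H XOR H = L
g16 = NOT g1 = NOT H = L

g4 = L, g16 = L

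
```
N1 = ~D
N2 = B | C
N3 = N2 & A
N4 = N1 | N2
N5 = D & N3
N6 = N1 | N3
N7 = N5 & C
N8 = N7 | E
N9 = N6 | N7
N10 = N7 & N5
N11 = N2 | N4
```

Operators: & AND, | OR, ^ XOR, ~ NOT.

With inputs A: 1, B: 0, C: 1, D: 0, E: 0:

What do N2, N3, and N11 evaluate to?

N2 = 1; N3 = 1; N11 = 1

N1 = NOT D = NOT 0 = 1
N2 = B OR C = 0 OR 1 = 1
N3 = N2 AND A = 1 AND 1 = 1
N4 = N1 OR N2 = 1 OR 1 = 1
N11 = N2 OR N4 = 1 OR 1 = 1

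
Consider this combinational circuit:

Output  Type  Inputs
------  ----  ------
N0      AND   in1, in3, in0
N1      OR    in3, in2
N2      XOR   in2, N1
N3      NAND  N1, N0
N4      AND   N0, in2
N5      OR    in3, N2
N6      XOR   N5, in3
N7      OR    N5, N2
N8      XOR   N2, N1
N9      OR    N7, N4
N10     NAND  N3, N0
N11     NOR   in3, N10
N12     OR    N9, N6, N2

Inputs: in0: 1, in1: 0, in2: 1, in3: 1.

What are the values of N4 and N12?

N4 = 0  N12 = 1

N0 = in1 AND in3 AND in0 = 0 AND 1 AND 1 = 0
N1 = in3 OR in2 = 1 OR 1 = 1
N2 = in2 XOR N1 = 1 XOR 1 = 0
N4 = N0 AND in2 = 0 AND 1 = 0
N5 = in3 OR N2 = 1 OR 0 = 1
N6 = N5 XOR in3 = 1 XOR 1 = 0
N7 = N5 OR N2 = 1 OR 0 = 1
N9 = N7 OR N4 = 1 OR 0 = 1
N12 = N9 OR N6 OR N2 = 1 OR 0 OR 0 = 1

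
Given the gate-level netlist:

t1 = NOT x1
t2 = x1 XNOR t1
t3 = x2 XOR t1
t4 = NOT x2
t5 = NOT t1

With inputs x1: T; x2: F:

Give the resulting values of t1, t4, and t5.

t1 = F  t4 = T  t5 = T

t1 = NOT x1 = NOT T = F
t4 = NOT x2 = NOT F = T
t5 = NOT t1 = NOT F = T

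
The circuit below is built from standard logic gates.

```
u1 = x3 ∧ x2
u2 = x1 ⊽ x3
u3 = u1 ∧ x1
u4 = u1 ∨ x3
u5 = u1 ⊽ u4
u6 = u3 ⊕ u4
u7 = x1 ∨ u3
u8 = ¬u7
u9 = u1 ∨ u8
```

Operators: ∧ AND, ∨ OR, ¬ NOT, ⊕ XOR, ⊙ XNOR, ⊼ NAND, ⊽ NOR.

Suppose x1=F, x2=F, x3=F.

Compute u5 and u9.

u5 = T, u9 = T

u1 = x3 AND x2 = F AND F = F
u3 = u1 AND x1 = F AND F = F
u4 = u1 OR x3 = F OR F = F
u5 = u1 NOR u4 = F NOR F = T
u7 = x1 OR u3 = F OR F = F
u8 = NOT u7 = NOT F = T
u9 = u1 OR u8 = F OR T = T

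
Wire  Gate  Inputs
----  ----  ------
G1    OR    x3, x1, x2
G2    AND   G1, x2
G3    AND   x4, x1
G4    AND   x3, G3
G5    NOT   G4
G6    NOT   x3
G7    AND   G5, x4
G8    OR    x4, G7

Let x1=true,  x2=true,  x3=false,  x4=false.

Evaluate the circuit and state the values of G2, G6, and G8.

G2 = true  G6 = true  G8 = false

G1 = x3 OR x1 OR x2 = false OR true OR true = true
G2 = G1 AND x2 = true AND true = true
G3 = x4 AND x1 = false AND true = false
G4 = x3 AND G3 = false AND false = false
G5 = NOT G4 = NOT false = true
G6 = NOT x3 = NOT false = true
G7 = G5 AND x4 = true AND false = false
G8 = x4 OR G7 = false OR false = false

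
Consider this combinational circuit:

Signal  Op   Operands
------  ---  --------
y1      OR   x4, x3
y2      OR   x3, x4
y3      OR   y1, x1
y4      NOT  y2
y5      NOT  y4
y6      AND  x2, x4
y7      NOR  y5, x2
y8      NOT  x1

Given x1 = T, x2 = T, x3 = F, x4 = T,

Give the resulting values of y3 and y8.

y3 = T  y8 = F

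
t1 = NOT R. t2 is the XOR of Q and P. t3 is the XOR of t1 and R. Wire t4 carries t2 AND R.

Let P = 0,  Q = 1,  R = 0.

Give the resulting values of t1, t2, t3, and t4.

t1 = NOT R = NOT 0 = 1
t2 = Q XOR P = 1 XOR 0 = 1
t3 = t1 XOR R = 1 XOR 0 = 1
t4 = t2 AND R = 1 AND 0 = 0

t1 = 1  t2 = 1  t3 = 1  t4 = 0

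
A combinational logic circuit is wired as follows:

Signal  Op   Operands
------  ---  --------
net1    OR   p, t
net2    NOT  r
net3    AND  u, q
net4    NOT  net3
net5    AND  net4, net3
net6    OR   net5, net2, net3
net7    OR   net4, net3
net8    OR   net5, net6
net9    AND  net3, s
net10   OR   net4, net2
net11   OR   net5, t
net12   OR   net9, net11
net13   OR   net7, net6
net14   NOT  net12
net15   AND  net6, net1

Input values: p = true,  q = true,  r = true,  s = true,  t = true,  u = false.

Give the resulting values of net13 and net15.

net13 = true, net15 = false

net1 = p OR t = true OR true = true
net2 = NOT r = NOT true = false
net3 = u AND q = false AND true = false
net4 = NOT net3 = NOT false = true
net5 = net4 AND net3 = true AND false = false
net6 = net5 OR net2 OR net3 = false OR false OR false = false
net7 = net4 OR net3 = true OR false = true
net13 = net7 OR net6 = true OR false = true
net15 = net6 AND net1 = false AND true = false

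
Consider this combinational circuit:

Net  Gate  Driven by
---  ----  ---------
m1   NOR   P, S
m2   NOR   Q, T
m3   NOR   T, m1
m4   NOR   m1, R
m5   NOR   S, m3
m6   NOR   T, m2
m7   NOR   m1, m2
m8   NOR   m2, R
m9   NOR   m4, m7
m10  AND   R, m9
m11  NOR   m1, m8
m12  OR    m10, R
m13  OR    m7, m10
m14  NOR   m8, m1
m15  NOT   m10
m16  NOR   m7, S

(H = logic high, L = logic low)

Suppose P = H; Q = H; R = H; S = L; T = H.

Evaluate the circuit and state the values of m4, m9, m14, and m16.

m1 = P NOR S = H NOR L = L
m2 = Q NOR T = H NOR H = L
m4 = m1 NOR R = L NOR H = L
m7 = m1 NOR m2 = L NOR L = H
m8 = m2 NOR R = L NOR H = L
m9 = m4 NOR m7 = L NOR H = L
m14 = m8 NOR m1 = L NOR L = H
m16 = m7 NOR S = H NOR L = L

m4 = L, m9 = L, m14 = H, m16 = L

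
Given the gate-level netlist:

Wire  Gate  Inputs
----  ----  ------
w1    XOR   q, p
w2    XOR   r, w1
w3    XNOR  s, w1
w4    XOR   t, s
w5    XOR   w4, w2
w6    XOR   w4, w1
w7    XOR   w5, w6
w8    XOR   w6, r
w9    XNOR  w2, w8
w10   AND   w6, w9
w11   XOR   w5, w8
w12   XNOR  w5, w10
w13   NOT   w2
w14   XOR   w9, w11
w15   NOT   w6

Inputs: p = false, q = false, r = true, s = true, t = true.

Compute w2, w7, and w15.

w1 = q XOR p = false XOR false = false
w2 = r XOR w1 = true XOR false = true
w4 = t XOR s = true XOR true = false
w5 = w4 XOR w2 = false XOR true = true
w6 = w4 XOR w1 = false XOR false = false
w7 = w5 XOR w6 = true XOR false = true
w15 = NOT w6 = NOT false = true

w2 = true  w7 = true  w15 = true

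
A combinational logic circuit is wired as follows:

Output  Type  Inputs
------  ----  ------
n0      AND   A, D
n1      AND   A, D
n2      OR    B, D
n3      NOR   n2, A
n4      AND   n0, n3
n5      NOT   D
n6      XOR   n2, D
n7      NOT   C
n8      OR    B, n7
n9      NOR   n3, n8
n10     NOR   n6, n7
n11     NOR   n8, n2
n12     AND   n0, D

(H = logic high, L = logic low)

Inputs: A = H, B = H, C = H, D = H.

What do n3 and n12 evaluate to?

n3 = L  n12 = H

n0 = A AND D = H AND H = H
n2 = B OR D = H OR H = H
n3 = n2 NOR A = H NOR H = L
n12 = n0 AND D = H AND H = H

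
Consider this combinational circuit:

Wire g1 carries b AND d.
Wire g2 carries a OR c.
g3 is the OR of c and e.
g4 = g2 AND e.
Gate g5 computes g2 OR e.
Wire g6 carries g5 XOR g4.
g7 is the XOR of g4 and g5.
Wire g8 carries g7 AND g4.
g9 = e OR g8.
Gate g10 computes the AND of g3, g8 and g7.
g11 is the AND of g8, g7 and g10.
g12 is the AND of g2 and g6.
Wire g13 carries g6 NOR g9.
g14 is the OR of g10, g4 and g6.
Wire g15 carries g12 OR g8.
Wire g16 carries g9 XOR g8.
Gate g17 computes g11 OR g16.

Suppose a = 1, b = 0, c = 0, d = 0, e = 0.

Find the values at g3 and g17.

g2 = a OR c = 1 OR 0 = 1
g3 = c OR e = 0 OR 0 = 0
g4 = g2 AND e = 1 AND 0 = 0
g5 = g2 OR e = 1 OR 0 = 1
g7 = g4 XOR g5 = 0 XOR 1 = 1
g8 = g7 AND g4 = 1 AND 0 = 0
g9 = e OR g8 = 0 OR 0 = 0
g10 = g3 AND g8 AND g7 = 0 AND 0 AND 1 = 0
g11 = g8 AND g7 AND g10 = 0 AND 1 AND 0 = 0
g16 = g9 XOR g8 = 0 XOR 0 = 0
g17 = g11 OR g16 = 0 OR 0 = 0

g3 = 0, g17 = 0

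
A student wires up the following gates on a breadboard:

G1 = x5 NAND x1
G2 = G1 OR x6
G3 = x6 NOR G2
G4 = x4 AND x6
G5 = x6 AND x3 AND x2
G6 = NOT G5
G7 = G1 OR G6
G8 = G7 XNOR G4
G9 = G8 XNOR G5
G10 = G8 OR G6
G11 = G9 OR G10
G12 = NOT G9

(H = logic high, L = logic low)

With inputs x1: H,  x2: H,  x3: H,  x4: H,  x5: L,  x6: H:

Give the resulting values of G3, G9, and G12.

G3 = L; G9 = H; G12 = L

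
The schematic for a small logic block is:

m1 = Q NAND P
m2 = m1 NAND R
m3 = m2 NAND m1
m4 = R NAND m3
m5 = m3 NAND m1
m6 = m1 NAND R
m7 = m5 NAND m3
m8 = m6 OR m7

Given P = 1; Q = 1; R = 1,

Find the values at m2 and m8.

m1 = Q NAND P = 1 NAND 1 = 0
m2 = m1 NAND R = 0 NAND 1 = 1
m3 = m2 NAND m1 = 1 NAND 0 = 1
m5 = m3 NAND m1 = 1 NAND 0 = 1
m6 = m1 NAND R = 0 NAND 1 = 1
m7 = m5 NAND m3 = 1 NAND 1 = 0
m8 = m6 OR m7 = 1 OR 0 = 1

m2 = 1  m8 = 1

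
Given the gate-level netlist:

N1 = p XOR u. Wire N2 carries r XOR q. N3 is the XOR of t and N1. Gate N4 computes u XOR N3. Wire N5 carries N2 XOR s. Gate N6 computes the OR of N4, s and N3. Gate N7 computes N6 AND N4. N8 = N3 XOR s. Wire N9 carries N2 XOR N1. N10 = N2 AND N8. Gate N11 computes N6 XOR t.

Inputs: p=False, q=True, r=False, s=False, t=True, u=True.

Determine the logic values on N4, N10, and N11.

N1 = p XOR u = False XOR True = True
N2 = r XOR q = False XOR True = True
N3 = t XOR N1 = True XOR True = False
N4 = u XOR N3 = True XOR False = True
N6 = N4 OR s OR N3 = True OR False OR False = True
N8 = N3 XOR s = False XOR False = False
N10 = N2 AND N8 = True AND False = False
N11 = N6 XOR t = True XOR True = False

N4 = True, N10 = False, N11 = False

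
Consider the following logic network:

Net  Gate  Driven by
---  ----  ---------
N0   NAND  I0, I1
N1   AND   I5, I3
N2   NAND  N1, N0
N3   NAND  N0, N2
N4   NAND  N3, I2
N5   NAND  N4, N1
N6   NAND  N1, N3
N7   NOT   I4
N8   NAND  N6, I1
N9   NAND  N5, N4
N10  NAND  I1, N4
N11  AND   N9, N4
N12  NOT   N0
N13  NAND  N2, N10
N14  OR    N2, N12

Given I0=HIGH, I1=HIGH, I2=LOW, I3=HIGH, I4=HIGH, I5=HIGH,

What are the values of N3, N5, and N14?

N0 = I0 NAND I1 = HIGH NAND HIGH = LOW
N1 = I5 AND I3 = HIGH AND HIGH = HIGH
N2 = N1 NAND N0 = HIGH NAND LOW = HIGH
N3 = N0 NAND N2 = LOW NAND HIGH = HIGH
N4 = N3 NAND I2 = HIGH NAND LOW = HIGH
N5 = N4 NAND N1 = HIGH NAND HIGH = LOW
N12 = NOT N0 = NOT LOW = HIGH
N14 = N2 OR N12 = HIGH OR HIGH = HIGH

N3 = HIGH  N5 = LOW  N14 = HIGH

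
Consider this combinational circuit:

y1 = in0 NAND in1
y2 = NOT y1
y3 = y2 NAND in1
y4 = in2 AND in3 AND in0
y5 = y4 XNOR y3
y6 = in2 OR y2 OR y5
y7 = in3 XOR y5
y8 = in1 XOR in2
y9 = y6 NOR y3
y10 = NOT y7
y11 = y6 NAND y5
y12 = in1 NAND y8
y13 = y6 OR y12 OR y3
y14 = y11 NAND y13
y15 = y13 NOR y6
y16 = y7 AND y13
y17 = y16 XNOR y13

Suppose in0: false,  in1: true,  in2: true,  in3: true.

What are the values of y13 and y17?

y13 = true; y17 = true

y1 = in0 NAND in1 = false NAND true = true
y2 = NOT y1 = NOT true = false
y3 = y2 NAND in1 = false NAND true = true
y4 = in2 AND in3 AND in0 = true AND true AND false = false
y5 = y4 XNOR y3 = false XNOR true = false
y6 = in2 OR y2 OR y5 = true OR false OR false = true
y7 = in3 XOR y5 = true XOR false = true
y8 = in1 XOR in2 = true XOR true = false
y12 = in1 NAND y8 = true NAND false = true
y13 = y6 OR y12 OR y3 = true OR true OR true = true
y16 = y7 AND y13 = true AND true = true
y17 = y16 XNOR y13 = true XNOR true = true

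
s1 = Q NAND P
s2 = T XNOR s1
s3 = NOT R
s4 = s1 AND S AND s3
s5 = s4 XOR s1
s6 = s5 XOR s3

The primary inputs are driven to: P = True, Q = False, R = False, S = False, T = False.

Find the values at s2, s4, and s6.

s2 = False; s4 = False; s6 = False

s1 = Q NAND P = False NAND True = True
s2 = T XNOR s1 = False XNOR True = False
s3 = NOT R = NOT False = True
s4 = s1 AND S AND s3 = True AND False AND True = False
s5 = s4 XOR s1 = False XOR True = True
s6 = s5 XOR s3 = True XOR True = False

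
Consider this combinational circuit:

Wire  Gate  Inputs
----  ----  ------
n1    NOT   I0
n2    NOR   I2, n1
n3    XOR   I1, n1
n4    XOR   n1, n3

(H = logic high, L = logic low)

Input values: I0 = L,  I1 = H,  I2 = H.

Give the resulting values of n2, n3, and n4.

n1 = NOT I0 = NOT L = H
n2 = I2 NOR n1 = H NOR H = L
n3 = I1 XOR n1 = H XOR H = L
n4 = n1 XOR n3 = H XOR L = H

n2 = L  n3 = L  n4 = H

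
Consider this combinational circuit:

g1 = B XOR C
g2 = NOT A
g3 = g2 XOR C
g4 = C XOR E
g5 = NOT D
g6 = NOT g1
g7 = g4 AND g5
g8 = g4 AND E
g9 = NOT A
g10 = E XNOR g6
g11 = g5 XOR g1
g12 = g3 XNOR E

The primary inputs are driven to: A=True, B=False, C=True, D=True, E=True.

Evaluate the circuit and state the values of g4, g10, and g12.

g1 = B XOR C = False XOR True = True
g2 = NOT A = NOT True = False
g3 = g2 XOR C = False XOR True = True
g4 = C XOR E = True XOR True = False
g6 = NOT g1 = NOT True = False
g10 = E XNOR g6 = True XNOR False = False
g12 = g3 XNOR E = True XNOR True = True

g4 = False; g10 = False; g12 = True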